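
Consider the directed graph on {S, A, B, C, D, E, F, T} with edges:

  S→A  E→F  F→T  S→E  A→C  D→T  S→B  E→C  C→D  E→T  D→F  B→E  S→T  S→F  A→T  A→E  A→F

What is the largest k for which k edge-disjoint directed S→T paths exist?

Assign every edge capacity 1; by Menger, the answer equals the max flow.
Path S→T (+1); total 1.
Path S→A→T (+1); total 2.
Path S→E→T (+1); total 3.
Path S→F→T (+1); total 4.
Path S→B→E→C→D→T (+1); total 5.
No residual S→T path; max flow = 5.
Certifying cut of size 5: {S→A, S→B, S→E, S→F, S→T}.

5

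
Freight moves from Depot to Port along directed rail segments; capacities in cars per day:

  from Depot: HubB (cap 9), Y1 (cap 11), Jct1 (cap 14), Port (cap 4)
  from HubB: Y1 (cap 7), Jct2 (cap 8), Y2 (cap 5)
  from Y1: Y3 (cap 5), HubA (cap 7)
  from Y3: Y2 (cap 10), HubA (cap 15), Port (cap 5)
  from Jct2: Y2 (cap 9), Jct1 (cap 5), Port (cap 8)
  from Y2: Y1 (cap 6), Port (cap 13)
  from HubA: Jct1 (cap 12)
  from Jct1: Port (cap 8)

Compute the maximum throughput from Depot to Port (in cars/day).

Augment Depot→Port: bottleneck 4, flow now 4.
Augment Depot→Jct1→Port: bottleneck 8, flow now 12.
Augment Depot→HubB→Jct2→Port: bottleneck 8, flow now 20.
Augment Depot→HubB→Y2→Port: bottleneck 1, flow now 21.
Augment Depot→Y1→Y3→Port: bottleneck 5, flow now 26.
No augmenting path remains; maximum flow = 26.
In the residual graph, reachable from Depot: {Depot, Y1, HubA, Jct1}.
Min-cut edges: Depot→HubB (9), Depot→Port (4), Y1→Y3 (5), Jct1→Port (8); capacity 9 + 4 + 5 + 8 = 26.
This cut is saturated, so no flow can exceed 26.

26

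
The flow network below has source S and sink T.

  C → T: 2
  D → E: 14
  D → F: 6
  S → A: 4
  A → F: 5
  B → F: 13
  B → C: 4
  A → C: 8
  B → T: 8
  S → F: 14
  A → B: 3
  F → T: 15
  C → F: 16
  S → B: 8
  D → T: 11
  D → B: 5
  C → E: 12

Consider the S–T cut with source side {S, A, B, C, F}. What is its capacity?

37

Edges leaving {S, A, B, C, F}: B→T (8), C→E (12), C→T (2), F→T (15).
Cut capacity = 8 + 12 + 2 + 15 = 37.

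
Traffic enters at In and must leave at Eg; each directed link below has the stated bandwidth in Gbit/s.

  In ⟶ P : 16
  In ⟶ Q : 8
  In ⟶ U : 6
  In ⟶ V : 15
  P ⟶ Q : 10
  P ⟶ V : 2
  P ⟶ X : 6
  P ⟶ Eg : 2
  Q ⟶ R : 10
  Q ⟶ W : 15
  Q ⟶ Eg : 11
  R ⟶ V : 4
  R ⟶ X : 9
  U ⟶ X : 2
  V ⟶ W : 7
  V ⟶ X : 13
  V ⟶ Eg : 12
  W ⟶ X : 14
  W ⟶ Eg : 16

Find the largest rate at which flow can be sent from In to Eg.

37

Augment In→P→Eg: bottleneck 2, flow now 2.
Augment In→Q→Eg: bottleneck 8, flow now 10.
Augment In→V→Eg: bottleneck 12, flow now 22.
Augment In→P→Q→Eg: bottleneck 3, flow now 25.
Augment In→V→W→Eg: bottleneck 3, flow now 28.
Augment In→P→Q→W→Eg: bottleneck 7, flow now 35.
Augment In→P→V→W→Eg: bottleneck 2, flow now 37.
No augmenting path remains; maximum flow = 37.
In the residual graph, reachable from In: {In, P, U, X}.
Min-cut edges: In→Q (8), In→V (15), P→Q (10), P→V (2), P→Eg (2); capacity 8 + 15 + 10 + 2 + 2 = 37.
This cut is saturated, so no flow can exceed 37.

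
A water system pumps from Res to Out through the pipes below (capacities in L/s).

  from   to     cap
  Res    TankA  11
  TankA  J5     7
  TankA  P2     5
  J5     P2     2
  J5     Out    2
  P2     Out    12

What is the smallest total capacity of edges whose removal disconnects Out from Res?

9

Augment Res→TankA→J5→Out: bottleneck 2, flow now 2.
Augment Res→TankA→P2→Out: bottleneck 5, flow now 7.
Augment Res→TankA→J5→P2→Out: bottleneck 2, flow now 9.
No augmenting path remains; maximum flow = 9.
By max-flow min-cut, the minimum cut capacity equals the max flow.
In the residual graph, reachable from Res: {Res, TankA, J5}.
Min-cut edges: TankA→P2 (5), J5→P2 (2), J5→Out (2); capacity 5 + 2 + 2 = 9.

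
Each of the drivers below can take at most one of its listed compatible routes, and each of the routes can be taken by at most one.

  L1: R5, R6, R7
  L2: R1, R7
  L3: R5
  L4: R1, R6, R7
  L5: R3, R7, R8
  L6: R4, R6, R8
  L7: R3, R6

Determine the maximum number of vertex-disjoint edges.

7

Unit-capacity flow: source→left, listed edges, right→sink; max matching = max flow.
Augmenting path L1→R5 (+1); matched 1.
Augmenting path L2→R1 (+1); matched 2.
Augmenting path L4→R6 (+1); matched 3.
Augmenting path L5→R3 (+1); matched 4.
Augmenting path L6→R4 (+1); matched 5.
Augmenting path L3→R5→L1→R7 (+1); matched 6.
Augmenting path L7→R3→L5→R8 (+1); matched 7.
No augmenting path remains; maximum matching = 7.
König certificate: {L1, L2, L3, L4, L5, L6, L7} is a vertex cover of size 7 (every listed pair touches it), so no matching can be larger.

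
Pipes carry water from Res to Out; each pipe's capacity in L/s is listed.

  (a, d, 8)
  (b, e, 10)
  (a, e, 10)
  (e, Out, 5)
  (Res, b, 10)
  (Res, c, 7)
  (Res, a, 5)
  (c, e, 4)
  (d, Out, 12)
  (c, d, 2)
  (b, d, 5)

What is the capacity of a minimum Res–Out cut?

Augment Res→a→d→Out: bottleneck 5, flow now 5.
Augment Res→b→d→Out: bottleneck 5, flow now 10.
Augment Res→b→e→Out: bottleneck 5, flow now 15.
Augment Res→c→d→Out: bottleneck 2, flow now 17.
No augmenting path remains; maximum flow = 17.
By max-flow min-cut, the minimum cut capacity equals the max flow.
In the residual graph, reachable from Res: {Res, b, c, e}.
Min-cut edges: Res→a (5), b→d (5), c→d (2), e→Out (5); capacity 5 + 5 + 2 + 5 = 17.

17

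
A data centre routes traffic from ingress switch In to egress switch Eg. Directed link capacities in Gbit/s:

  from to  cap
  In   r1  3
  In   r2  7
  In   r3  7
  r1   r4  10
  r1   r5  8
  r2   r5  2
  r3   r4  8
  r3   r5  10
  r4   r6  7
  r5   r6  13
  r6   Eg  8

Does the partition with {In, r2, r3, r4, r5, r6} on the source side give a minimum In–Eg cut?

No — its capacity is 11, but the minimum cut has capacity 8.

Given cut capacity: 3 + 8 = 11.
Augment In→r1→r4→r6→Eg: bottleneck 3, flow now 3.
Augment In→r2→r5→r6→Eg: bottleneck 2, flow now 5.
Augment In→r3→r4→r6→Eg: bottleneck 3, flow now 8.
No augmenting path remains; maximum flow = 8.
In the residual graph, reachable from In: {In, r1, r2, r3, r4, r5, r6}.
Min-cut edges: r6→Eg (8); capacity 8 = 8.
Cut capacity 11 exceeds the max flow 8, so it is not minimum.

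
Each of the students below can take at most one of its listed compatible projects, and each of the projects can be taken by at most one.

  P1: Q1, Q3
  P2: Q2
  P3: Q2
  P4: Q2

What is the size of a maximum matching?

2

Unit-capacity flow: source→left, listed edges, right→sink; max matching = max flow.
Augmenting path P1→Q1 (+1); matched 1.
Augmenting path P2→Q2 (+1); matched 2.
No augmenting path remains; maximum matching = 2.
König certificate: {P1, Q2} is a vertex cover of size 2 (every listed pair touches it), so no matching can be larger.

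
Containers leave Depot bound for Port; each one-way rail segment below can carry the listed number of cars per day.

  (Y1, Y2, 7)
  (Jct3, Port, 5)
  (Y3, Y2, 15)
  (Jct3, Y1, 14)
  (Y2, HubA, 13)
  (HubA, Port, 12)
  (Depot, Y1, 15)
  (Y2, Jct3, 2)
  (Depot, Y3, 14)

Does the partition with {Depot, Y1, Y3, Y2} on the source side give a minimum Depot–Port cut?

Given cut capacity: 2 + 13 = 15.
Augment Depot→Y1→Y2→Jct3→Port: bottleneck 2, flow now 2.
Augment Depot→Y1→Y2→HubA→Port: bottleneck 5, flow now 7.
Augment Depot→Y3→Y2→HubA→Port: bottleneck 7, flow now 14.
No augmenting path remains; maximum flow = 14.
In the residual graph, reachable from Depot: {Depot, Y1, Y3, Y2, HubA}.
Min-cut edges: Y2→Jct3 (2), HubA→Port (12); capacity 2 + 12 = 14.
Cut capacity 15 exceeds the max flow 14, so it is not minimum.

No — its capacity is 15, but the minimum cut has capacity 14.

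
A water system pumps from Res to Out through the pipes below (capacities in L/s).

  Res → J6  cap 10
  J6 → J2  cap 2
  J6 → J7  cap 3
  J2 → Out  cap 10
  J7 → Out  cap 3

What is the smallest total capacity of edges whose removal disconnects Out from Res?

5

Augment Res→J6→J2→Out: bottleneck 2, flow now 2.
Augment Res→J6→J7→Out: bottleneck 3, flow now 5.
No augmenting path remains; maximum flow = 5.
By max-flow min-cut, the minimum cut capacity equals the max flow.
In the residual graph, reachable from Res: {Res, J6}.
Min-cut edges: J6→J2 (2), J6→J7 (3); capacity 2 + 3 = 5.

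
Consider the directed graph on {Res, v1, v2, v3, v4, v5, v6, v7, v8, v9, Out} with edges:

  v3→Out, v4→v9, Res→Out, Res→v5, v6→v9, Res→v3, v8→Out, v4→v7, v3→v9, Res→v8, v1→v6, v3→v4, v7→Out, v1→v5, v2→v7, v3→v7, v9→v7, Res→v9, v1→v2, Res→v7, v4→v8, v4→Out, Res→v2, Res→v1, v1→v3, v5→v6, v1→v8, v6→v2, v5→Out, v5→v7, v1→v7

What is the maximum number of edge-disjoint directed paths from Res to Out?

Assign every edge capacity 1; by Menger, the answer equals the max flow.
Path Res→Out (+1); total 1.
Path Res→v3→Out (+1); total 2.
Path Res→v5→Out (+1); total 3.
Path Res→v7→Out (+1); total 4.
Path Res→v8→Out (+1); total 5.
Path Res→v1→v3→v4→Out (+1); total 6.
No residual Res→Out path; max flow = 6.
Certifying cut of size 6: {Res→Out, Res→v1, Res→v3, Res→v5, Res→v8, v7→Out}.

6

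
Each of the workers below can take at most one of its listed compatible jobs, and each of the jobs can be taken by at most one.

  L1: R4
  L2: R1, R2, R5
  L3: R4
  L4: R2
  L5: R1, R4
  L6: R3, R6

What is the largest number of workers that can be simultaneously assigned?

5

Unit-capacity flow: source→left, listed edges, right→sink; max matching = max flow.
Augmenting path L1→R4 (+1); matched 1.
Augmenting path L2→R1 (+1); matched 2.
Augmenting path L4→R2 (+1); matched 3.
Augmenting path L6→R3 (+1); matched 4.
Augmenting path L5→R1→L2→R5 (+1); matched 5.
No augmenting path remains; maximum matching = 5.
König certificate: {L2, L4, L5, L6, R4} is a vertex cover of size 5 (every listed pair touches it), so no matching can be larger.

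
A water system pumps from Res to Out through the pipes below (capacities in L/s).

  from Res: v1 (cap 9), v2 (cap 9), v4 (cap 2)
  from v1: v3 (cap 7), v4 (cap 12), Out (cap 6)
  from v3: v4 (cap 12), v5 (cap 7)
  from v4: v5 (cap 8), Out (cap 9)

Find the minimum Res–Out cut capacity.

Augment Res→v1→Out: bottleneck 6, flow now 6.
Augment Res→v4→Out: bottleneck 2, flow now 8.
Augment Res→v1→v4→Out: bottleneck 3, flow now 11.
No augmenting path remains; maximum flow = 11.
By max-flow min-cut, the minimum cut capacity equals the max flow.
In the residual graph, reachable from Res: {Res, v2}.
Min-cut edges: Res→v1 (9), Res→v4 (2); capacity 9 + 2 = 11.

11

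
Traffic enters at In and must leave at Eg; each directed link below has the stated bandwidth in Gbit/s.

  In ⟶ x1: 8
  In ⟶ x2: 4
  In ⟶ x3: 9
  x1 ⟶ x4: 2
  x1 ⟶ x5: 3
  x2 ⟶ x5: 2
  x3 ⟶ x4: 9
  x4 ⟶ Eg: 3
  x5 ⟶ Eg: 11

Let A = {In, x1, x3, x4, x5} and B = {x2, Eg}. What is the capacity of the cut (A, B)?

Edges leaving {In, x1, x3, x4, x5}: In→x2 (4), x4→Eg (3), x5→Eg (11).
Cut capacity = 4 + 3 + 11 = 18.

18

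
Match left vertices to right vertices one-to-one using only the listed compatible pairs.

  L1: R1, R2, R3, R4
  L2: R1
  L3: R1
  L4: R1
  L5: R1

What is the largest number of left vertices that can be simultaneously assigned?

2

Unit-capacity flow: source→left, listed edges, right→sink; max matching = max flow.
Augmenting path L1→R1 (+1); matched 1.
Augmenting path L2→R1→L1→R2 (+1); matched 2.
No augmenting path remains; maximum matching = 2.
König certificate: {L1, R1} is a vertex cover of size 2 (every listed pair touches it), so no matching can be larger.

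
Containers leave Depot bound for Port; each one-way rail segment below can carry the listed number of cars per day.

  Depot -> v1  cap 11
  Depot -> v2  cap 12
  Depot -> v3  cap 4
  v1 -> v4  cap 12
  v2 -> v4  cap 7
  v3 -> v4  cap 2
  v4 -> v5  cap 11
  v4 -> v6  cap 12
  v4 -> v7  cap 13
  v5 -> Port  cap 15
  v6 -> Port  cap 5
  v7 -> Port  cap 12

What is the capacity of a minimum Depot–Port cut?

Augment Depot→v1→v4→v5→Port: bottleneck 11, flow now 11.
Augment Depot→v2→v4→v6→Port: bottleneck 5, flow now 16.
Augment Depot→v2→v4→v7→Port: bottleneck 2, flow now 18.
Augment Depot→v3→v4→v7→Port: bottleneck 2, flow now 20.
No augmenting path remains; maximum flow = 20.
By max-flow min-cut, the minimum cut capacity equals the max flow.
In the residual graph, reachable from Depot: {Depot, v2, v3}.
Min-cut edges: Depot→v1 (11), v2→v4 (7), v3→v4 (2); capacity 11 + 7 + 2 = 20.

20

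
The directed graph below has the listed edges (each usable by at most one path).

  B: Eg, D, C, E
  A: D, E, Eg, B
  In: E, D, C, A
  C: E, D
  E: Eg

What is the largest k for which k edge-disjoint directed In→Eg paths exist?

2

Assign every edge capacity 1; by Menger, the answer equals the max flow.
Path In→A→Eg (+1); total 1.
Path In→E→Eg (+1); total 2.
No residual In→Eg path; max flow = 2.
Certifying cut of size 2: {E→Eg, In→A}.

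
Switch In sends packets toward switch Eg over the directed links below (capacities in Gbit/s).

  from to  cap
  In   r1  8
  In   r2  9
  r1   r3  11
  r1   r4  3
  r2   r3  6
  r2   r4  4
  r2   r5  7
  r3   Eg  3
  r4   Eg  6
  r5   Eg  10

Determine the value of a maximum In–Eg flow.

Augment In→r1→r3→Eg: bottleneck 3, flow now 3.
Augment In→r1→r4→Eg: bottleneck 3, flow now 6.
Augment In→r2→r4→Eg: bottleneck 3, flow now 9.
Augment In→r2→r5→Eg: bottleneck 6, flow now 15.
No augmenting path remains; maximum flow = 15.
In the residual graph, reachable from In: {In, r1, r3}.
Min-cut edges: In→r2 (9), r1→r4 (3), r3→Eg (3); capacity 9 + 3 + 3 = 15.
This cut is saturated, so no flow can exceed 15.

15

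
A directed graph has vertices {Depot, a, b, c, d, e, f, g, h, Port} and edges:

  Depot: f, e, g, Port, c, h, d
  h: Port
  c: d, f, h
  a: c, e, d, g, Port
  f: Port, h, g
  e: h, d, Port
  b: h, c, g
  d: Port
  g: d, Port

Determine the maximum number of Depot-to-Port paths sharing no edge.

6

Assign every edge capacity 1; by Menger, the answer equals the max flow.
Path Depot→Port (+1); total 1.
Path Depot→d→Port (+1); total 2.
Path Depot→e→Port (+1); total 3.
Path Depot→f→Port (+1); total 4.
Path Depot→g→Port (+1); total 5.
Path Depot→h→Port (+1); total 6.
No residual Depot→Port path; max flow = 6.
Certifying cut of size 6: {Depot→Port, Depot→e, d→Port, f→Port, g→Port, h→Port}.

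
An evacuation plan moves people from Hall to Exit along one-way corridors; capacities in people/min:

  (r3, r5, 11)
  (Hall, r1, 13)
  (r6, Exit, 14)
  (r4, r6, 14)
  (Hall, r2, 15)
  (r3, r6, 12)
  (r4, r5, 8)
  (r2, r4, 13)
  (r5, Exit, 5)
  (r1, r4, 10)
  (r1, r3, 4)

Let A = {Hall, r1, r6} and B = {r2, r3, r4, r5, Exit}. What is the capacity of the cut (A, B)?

Edges leaving {Hall, r1, r6}: Hall→r2 (15), r1→r3 (4), r1→r4 (10), r6→Exit (14).
Cut capacity = 15 + 4 + 10 + 14 = 43.

43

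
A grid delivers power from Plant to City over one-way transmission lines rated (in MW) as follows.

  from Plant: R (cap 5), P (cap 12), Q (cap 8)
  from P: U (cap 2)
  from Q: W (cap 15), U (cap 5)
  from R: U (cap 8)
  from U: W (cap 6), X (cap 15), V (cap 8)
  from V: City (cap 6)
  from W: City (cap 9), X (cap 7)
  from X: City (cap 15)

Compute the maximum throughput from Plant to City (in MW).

Augment Plant→Q→W→City: bottleneck 8, flow now 8.
Augment Plant→P→U→V→City: bottleneck 2, flow now 10.
Augment Plant→R→U→V→City: bottleneck 4, flow now 14.
Augment Plant→R→U→W→City: bottleneck 1, flow now 15.
No augmenting path remains; maximum flow = 15.
In the residual graph, reachable from Plant: {Plant, P}.
Min-cut edges: Plant→Q (8), Plant→R (5), P→U (2); capacity 8 + 5 + 2 = 15.
This cut is saturated, so no flow can exceed 15.

15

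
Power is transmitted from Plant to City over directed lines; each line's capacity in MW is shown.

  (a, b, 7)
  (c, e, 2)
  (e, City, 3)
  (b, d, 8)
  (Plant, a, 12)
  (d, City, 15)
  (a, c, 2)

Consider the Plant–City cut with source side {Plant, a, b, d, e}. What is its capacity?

20

Edges leaving {Plant, a, b, d, e}: a→c (2), d→City (15), e→City (3).
Cut capacity = 2 + 15 + 3 = 20.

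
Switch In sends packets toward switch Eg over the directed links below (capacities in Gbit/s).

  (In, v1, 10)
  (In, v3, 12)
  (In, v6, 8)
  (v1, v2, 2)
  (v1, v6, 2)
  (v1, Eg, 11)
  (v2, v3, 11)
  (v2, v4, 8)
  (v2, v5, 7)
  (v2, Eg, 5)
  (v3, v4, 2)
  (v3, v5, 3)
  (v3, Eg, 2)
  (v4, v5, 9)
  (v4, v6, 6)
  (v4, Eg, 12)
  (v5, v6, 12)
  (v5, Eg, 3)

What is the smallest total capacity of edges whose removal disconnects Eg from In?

Augment In→v1→Eg: bottleneck 10, flow now 10.
Augment In→v3→Eg: bottleneck 2, flow now 12.
Augment In→v3→v4→Eg: bottleneck 2, flow now 14.
Augment In→v3→v5→Eg: bottleneck 3, flow now 17.
No augmenting path remains; maximum flow = 17.
By max-flow min-cut, the minimum cut capacity equals the max flow.
In the residual graph, reachable from In: {In, v3, v6}.
Min-cut edges: In→v1 (10), v3→v4 (2), v3→v5 (3), v3→Eg (2); capacity 10 + 2 + 3 + 2 = 17.

17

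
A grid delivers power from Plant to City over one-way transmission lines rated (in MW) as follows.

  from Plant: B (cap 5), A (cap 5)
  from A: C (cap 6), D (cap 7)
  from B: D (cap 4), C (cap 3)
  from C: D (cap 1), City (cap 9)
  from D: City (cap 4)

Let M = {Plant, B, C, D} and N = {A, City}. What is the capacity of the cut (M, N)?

18

Edges leaving {Plant, B, C, D}: Plant→A (5), C→City (9), D→City (4).
Cut capacity = 5 + 9 + 4 = 18.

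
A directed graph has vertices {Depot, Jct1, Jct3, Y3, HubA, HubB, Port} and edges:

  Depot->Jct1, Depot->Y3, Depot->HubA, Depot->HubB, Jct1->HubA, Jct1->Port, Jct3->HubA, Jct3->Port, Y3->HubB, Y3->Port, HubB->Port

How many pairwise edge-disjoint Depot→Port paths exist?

Assign every edge capacity 1; by Menger, the answer equals the max flow.
Path Depot→Jct1→Port (+1); total 1.
Path Depot→Y3→Port (+1); total 2.
Path Depot→HubB→Port (+1); total 3.
No residual Depot→Port path; max flow = 3.
Certifying cut of size 3: {Depot→HubB, Depot→Jct1, Depot→Y3}.

3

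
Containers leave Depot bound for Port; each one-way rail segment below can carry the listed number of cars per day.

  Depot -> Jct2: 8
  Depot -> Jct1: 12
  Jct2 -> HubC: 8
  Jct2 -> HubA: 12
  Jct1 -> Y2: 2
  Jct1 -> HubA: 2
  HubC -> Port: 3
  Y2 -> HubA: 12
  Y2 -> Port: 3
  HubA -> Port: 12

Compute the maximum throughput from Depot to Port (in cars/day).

Augment Depot→Jct2→HubC→Port: bottleneck 3, flow now 3.
Augment Depot→Jct2→HubA→Port: bottleneck 5, flow now 8.
Augment Depot→Jct1→Y2→Port: bottleneck 2, flow now 10.
Augment Depot→Jct1→HubA→Port: bottleneck 2, flow now 12.
No augmenting path remains; maximum flow = 12.
In the residual graph, reachable from Depot: {Depot, Jct1}.
Min-cut edges: Depot→Jct2 (8), Jct1→Y2 (2), Jct1→HubA (2); capacity 8 + 2 + 2 = 12.
This cut is saturated, so no flow can exceed 12.

12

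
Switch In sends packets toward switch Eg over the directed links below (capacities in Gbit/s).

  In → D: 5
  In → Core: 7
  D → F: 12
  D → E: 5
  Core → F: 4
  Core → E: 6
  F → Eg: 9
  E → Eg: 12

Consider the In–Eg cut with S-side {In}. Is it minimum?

Yes — it is a minimum cut (capacity 12).

Given cut capacity: 5 + 7 = 12.
Augment In→D→F→Eg: bottleneck 5, flow now 5.
Augment In→Core→F→Eg: bottleneck 4, flow now 9.
Augment In→Core→E→Eg: bottleneck 3, flow now 12.
No augmenting path remains; maximum flow = 12.
Cut capacity 12 equals the max flow, so it is a minimum cut.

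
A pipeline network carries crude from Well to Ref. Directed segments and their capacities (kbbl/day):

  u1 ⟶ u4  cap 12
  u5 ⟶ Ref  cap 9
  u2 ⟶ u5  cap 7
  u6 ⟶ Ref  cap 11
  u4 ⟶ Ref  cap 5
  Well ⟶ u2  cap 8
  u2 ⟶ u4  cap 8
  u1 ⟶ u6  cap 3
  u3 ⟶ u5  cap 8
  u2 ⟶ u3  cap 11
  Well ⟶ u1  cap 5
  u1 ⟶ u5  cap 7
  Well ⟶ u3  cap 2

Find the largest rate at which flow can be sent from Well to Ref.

Augment Well→u1→u4→Ref: bottleneck 5, flow now 5.
Augment Well→u2→u5→Ref: bottleneck 7, flow now 12.
Augment Well→u3→u5→Ref: bottleneck 2, flow now 14.
Augment Well→u2→u4→u1→u6→Ref: bottleneck 1, flow now 15. (uses reverse residual edge)
No augmenting path remains; maximum flow = 15.
In the residual graph, reachable from Well: {Well}.
Min-cut edges: Well→u1 (5), Well→u2 (8), Well→u3 (2); capacity 5 + 8 + 2 = 15.
This cut is saturated, so no flow can exceed 15.

15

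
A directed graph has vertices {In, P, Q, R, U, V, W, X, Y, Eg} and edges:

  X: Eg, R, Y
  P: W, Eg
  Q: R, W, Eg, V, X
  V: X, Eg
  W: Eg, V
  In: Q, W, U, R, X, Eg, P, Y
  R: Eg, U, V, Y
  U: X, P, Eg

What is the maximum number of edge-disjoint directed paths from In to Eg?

Assign every edge capacity 1; by Menger, the answer equals the max flow.
Path In→Eg (+1); total 1.
Path In→P→Eg (+1); total 2.
Path In→Q→Eg (+1); total 3.
Path In→R→Eg (+1); total 4.
Path In→U→Eg (+1); total 5.
Path In→W→Eg (+1); total 6.
Path In→X→Eg (+1); total 7.
No residual In→Eg path; max flow = 7.
Certifying cut of size 7: {In→Eg, In→P, In→Q, In→R, In→U, In→W, In→X}.

7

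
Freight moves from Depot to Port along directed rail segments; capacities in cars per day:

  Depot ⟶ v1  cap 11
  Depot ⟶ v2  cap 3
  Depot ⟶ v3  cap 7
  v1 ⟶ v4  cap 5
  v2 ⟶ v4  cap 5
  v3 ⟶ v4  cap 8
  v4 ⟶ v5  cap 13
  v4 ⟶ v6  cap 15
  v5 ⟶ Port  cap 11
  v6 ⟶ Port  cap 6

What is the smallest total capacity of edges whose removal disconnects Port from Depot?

Augment Depot→v1→v4→v5→Port: bottleneck 5, flow now 5.
Augment Depot→v2→v4→v5→Port: bottleneck 3, flow now 8.
Augment Depot→v3→v4→v5→Port: bottleneck 3, flow now 11.
Augment Depot→v3→v4→v6→Port: bottleneck 4, flow now 15.
No augmenting path remains; maximum flow = 15.
By max-flow min-cut, the minimum cut capacity equals the max flow.
In the residual graph, reachable from Depot: {Depot, v1}.
Min-cut edges: Depot→v2 (3), Depot→v3 (7), v1→v4 (5); capacity 3 + 7 + 5 = 15.

15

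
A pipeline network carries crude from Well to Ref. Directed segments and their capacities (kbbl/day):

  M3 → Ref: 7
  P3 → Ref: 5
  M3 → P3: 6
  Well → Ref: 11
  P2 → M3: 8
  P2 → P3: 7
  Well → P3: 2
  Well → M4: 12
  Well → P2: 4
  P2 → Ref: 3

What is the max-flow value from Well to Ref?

17

Augment Well→Ref: bottleneck 11, flow now 11.
Augment Well→P2→Ref: bottleneck 3, flow now 14.
Augment Well→P3→Ref: bottleneck 2, flow now 16.
Augment Well→P2→M3→Ref: bottleneck 1, flow now 17.
No augmenting path remains; maximum flow = 17.
In the residual graph, reachable from Well: {Well, M4}.
Min-cut edges: Well→P2 (4), Well→P3 (2), Well→Ref (11); capacity 4 + 2 + 11 = 17.
This cut is saturated, so no flow can exceed 17.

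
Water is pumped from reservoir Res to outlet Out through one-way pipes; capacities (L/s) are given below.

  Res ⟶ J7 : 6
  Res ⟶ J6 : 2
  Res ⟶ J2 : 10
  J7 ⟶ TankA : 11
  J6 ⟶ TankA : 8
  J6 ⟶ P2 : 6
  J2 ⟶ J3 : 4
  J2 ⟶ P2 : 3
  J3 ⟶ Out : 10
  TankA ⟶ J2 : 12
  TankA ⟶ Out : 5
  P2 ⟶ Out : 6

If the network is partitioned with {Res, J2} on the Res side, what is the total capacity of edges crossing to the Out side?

Edges leaving {Res, J2}: Res→J7 (6), Res→J6 (2), J2→J3 (4), J2→P2 (3).
Cut capacity = 6 + 2 + 4 + 3 = 15.

15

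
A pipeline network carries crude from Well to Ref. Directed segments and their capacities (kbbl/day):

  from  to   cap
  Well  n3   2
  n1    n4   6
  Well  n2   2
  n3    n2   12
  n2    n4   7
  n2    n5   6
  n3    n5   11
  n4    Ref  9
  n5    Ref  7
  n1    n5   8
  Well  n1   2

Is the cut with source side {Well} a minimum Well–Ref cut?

Given cut capacity: 2 + 2 + 2 = 6.
Augment Well→n1→n4→Ref: bottleneck 2, flow now 2.
Augment Well→n2→n4→Ref: bottleneck 2, flow now 4.
Augment Well→n3→n5→Ref: bottleneck 2, flow now 6.
No augmenting path remains; maximum flow = 6.
Cut capacity 6 equals the max flow, so it is a minimum cut.

Yes — it is a minimum cut (capacity 6).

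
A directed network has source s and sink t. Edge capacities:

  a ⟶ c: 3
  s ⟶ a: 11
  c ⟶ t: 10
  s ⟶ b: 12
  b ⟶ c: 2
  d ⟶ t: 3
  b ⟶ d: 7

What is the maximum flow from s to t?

8

Augment s→a→c→t: bottleneck 3, flow now 3.
Augment s→b→c→t: bottleneck 2, flow now 5.
Augment s→b→d→t: bottleneck 3, flow now 8.
No augmenting path remains; maximum flow = 8.
In the residual graph, reachable from s: {s, a, b, d}.
Min-cut edges: a→c (3), b→c (2), d→t (3); capacity 3 + 2 + 3 = 8.
This cut is saturated, so no flow can exceed 8.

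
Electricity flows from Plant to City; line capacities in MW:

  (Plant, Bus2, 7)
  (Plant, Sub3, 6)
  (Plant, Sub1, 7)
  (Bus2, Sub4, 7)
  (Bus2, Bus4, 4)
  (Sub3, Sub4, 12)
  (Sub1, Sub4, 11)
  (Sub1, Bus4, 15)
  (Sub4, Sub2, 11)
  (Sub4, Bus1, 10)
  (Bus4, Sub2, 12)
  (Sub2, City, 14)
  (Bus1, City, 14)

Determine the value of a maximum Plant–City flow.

Augment Plant→Bus2→Sub4→Sub2→City: bottleneck 7, flow now 7.
Augment Plant→Sub3→Sub4→Sub2→City: bottleneck 4, flow now 11.
Augment Plant→Sub3→Sub4→Bus1→City: bottleneck 2, flow now 13.
Augment Plant→Sub1→Sub4→Bus1→City: bottleneck 7, flow now 20.
No augmenting path remains; maximum flow = 20.
In the residual graph, reachable from Plant: {Plant}.
Min-cut edges: Plant→Bus2 (7), Plant→Sub3 (6), Plant→Sub1 (7); capacity 7 + 6 + 7 = 20.
This cut is saturated, so no flow can exceed 20.

20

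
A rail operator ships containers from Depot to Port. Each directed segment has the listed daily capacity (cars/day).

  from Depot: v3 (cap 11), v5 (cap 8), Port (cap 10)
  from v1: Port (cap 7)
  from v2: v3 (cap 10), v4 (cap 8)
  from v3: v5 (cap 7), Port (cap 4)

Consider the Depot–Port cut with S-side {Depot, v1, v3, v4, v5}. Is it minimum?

No — its capacity is 21, but the minimum cut has capacity 14.

Given cut capacity: 10 + 7 + 4 = 21.
Augment Depot→Port: bottleneck 10, flow now 10.
Augment Depot→v3→Port: bottleneck 4, flow now 14.
No augmenting path remains; maximum flow = 14.
In the residual graph, reachable from Depot: {Depot, v3, v5}.
Min-cut edges: Depot→Port (10), v3→Port (4); capacity 10 + 4 = 14.
Cut capacity 21 exceeds the max flow 14, so it is not minimum.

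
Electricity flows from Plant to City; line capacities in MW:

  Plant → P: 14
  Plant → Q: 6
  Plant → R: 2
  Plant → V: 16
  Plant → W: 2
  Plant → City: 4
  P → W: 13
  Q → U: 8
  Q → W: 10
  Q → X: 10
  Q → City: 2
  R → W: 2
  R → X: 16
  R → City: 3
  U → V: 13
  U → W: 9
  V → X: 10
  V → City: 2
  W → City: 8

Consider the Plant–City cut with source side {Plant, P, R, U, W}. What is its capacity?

Edges leaving {Plant, P, R, U, W}: Plant→Q (6), Plant→V (16), Plant→City (4), R→X (16), R→City (3), U→V (13), W→City (8).
Cut capacity = 6 + 16 + 4 + 16 + 3 + 13 + 8 = 66.

66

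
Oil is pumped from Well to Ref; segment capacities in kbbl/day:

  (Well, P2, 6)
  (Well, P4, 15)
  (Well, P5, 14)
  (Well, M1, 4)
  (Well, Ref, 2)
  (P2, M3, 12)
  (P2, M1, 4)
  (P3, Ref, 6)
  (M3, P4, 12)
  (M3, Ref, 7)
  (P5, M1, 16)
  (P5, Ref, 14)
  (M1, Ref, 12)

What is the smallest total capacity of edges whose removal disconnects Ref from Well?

Augment Well→Ref: bottleneck 2, flow now 2.
Augment Well→P5→Ref: bottleneck 14, flow now 16.
Augment Well→M1→Ref: bottleneck 4, flow now 20.
Augment Well→P2→M3→Ref: bottleneck 6, flow now 26.
No augmenting path remains; maximum flow = 26.
By max-flow min-cut, the minimum cut capacity equals the max flow.
In the residual graph, reachable from Well: {Well, P4}.
Min-cut edges: Well→P2 (6), Well→P5 (14), Well→M1 (4), Well→Ref (2); capacity 6 + 14 + 4 + 2 = 26.

26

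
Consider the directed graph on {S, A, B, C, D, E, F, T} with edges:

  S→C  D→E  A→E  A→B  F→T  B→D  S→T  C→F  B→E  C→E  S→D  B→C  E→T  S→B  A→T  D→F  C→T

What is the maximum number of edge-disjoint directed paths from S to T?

Assign every edge capacity 1; by Menger, the answer equals the max flow.
Path S→T (+1); total 1.
Path S→C→T (+1); total 2.
Path S→B→E→T (+1); total 3.
Path S→D→F→T (+1); total 4.
No residual S→T path; max flow = 4.
Certifying cut of size 4: {S→B, S→C, S→D, S→T}.

4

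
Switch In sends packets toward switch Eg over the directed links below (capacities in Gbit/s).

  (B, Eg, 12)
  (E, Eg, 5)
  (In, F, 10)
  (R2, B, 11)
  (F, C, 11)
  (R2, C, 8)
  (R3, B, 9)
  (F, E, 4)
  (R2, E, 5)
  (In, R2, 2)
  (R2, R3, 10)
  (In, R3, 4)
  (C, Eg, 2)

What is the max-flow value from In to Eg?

12

Augment In→R3→B→Eg: bottleneck 4, flow now 4.
Augment In→R2→B→Eg: bottleneck 2, flow now 6.
Augment In→F→C→Eg: bottleneck 2, flow now 8.
Augment In→F→E→Eg: bottleneck 4, flow now 12.
No augmenting path remains; maximum flow = 12.
In the residual graph, reachable from In: {In, F, C}.
Min-cut edges: In→R3 (4), In→R2 (2), F→E (4), C→Eg (2); capacity 4 + 2 + 4 + 2 = 12.
This cut is saturated, so no flow can exceed 12.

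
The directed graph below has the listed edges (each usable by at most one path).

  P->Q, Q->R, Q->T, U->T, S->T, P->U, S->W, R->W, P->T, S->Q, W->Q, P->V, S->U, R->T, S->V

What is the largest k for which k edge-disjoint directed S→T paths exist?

4

Assign every edge capacity 1; by Menger, the answer equals the max flow.
Path S→T (+1); total 1.
Path S→Q→T (+1); total 2.
Path S→U→T (+1); total 3.
Path S→W→Q→R→T (+1); total 4.
No residual S→T path; max flow = 4.
Certifying cut of size 4: {S→Q, S→T, S→U, S→W}.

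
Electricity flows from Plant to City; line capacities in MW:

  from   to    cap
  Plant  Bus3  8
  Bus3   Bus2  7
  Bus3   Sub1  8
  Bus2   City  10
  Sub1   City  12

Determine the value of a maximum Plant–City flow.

Augment Plant→Bus3→Bus2→City: bottleneck 7, flow now 7.
Augment Plant→Bus3→Sub1→City: bottleneck 1, flow now 8.
No augmenting path remains; maximum flow = 8.
In the residual graph, reachable from Plant: {Plant}.
Min-cut edges: Plant→Bus3 (8); capacity 8 = 8.
This cut is saturated, so no flow can exceed 8.

8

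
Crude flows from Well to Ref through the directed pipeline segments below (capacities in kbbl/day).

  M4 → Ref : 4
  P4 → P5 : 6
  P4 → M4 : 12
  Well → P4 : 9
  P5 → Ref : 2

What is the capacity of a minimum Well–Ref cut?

6

Augment Well→P4→M4→Ref: bottleneck 4, flow now 4.
Augment Well→P4→P5→Ref: bottleneck 2, flow now 6.
No augmenting path remains; maximum flow = 6.
By max-flow min-cut, the minimum cut capacity equals the max flow.
In the residual graph, reachable from Well: {Well, P4, M4, P5}.
Min-cut edges: M4→Ref (4), P5→Ref (2); capacity 4 + 2 = 6.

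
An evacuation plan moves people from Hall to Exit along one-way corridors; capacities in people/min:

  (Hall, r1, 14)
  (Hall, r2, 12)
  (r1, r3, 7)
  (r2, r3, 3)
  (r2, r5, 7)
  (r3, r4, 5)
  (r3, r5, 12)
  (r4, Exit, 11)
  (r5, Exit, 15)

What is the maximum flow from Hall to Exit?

17

Augment Hall→r2→r5→Exit: bottleneck 7, flow now 7.
Augment Hall→r1→r3→r4→Exit: bottleneck 5, flow now 12.
Augment Hall→r1→r3→r5→Exit: bottleneck 2, flow now 14.
Augment Hall→r2→r3→r5→Exit: bottleneck 3, flow now 17.
No augmenting path remains; maximum flow = 17.
In the residual graph, reachable from Hall: {Hall, r1, r2}.
Min-cut edges: r1→r3 (7), r2→r3 (3), r2→r5 (7); capacity 7 + 3 + 7 = 17.
This cut is saturated, so no flow can exceed 17.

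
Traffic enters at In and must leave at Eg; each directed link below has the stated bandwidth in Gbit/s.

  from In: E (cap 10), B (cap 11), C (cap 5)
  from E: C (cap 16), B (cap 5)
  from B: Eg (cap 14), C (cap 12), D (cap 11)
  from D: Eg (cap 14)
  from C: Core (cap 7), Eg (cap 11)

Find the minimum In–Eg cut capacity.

Augment In→B→Eg: bottleneck 11, flow now 11.
Augment In→C→Eg: bottleneck 5, flow now 16.
Augment In→E→B→Eg: bottleneck 3, flow now 19.
Augment In→E→C→Eg: bottleneck 6, flow now 25.
Augment In→E→B→D→Eg: bottleneck 1, flow now 26.
No augmenting path remains; maximum flow = 26.
By max-flow min-cut, the minimum cut capacity equals the max flow.
In the residual graph, reachable from In: {In}.
Min-cut edges: In→E (10), In→B (11), In→C (5); capacity 10 + 11 + 5 = 26.

26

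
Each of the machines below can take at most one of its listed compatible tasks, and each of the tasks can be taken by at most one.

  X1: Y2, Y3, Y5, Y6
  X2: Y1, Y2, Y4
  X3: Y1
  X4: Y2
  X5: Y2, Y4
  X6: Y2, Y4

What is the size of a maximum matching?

4

Unit-capacity flow: source→left, listed edges, right→sink; max matching = max flow.
Augmenting path X1→Y2 (+1); matched 1.
Augmenting path X2→Y1 (+1); matched 2.
Augmenting path X5→Y4 (+1); matched 3.
Augmenting path X4→Y2→X1→Y3 (+1); matched 4.
No augmenting path remains; maximum matching = 4.
König certificate: {X1, Y1, Y2, Y4} is a vertex cover of size 4 (every listed pair touches it), so no matching can be larger.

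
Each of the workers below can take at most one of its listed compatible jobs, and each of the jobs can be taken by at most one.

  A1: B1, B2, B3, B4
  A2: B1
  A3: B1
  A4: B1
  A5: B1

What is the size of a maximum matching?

2

Unit-capacity flow: source→left, listed edges, right→sink; max matching = max flow.
Augmenting path A1→B1 (+1); matched 1.
Augmenting path A2→B1→A1→B2 (+1); matched 2.
No augmenting path remains; maximum matching = 2.
König certificate: {A1, B1} is a vertex cover of size 2 (every listed pair touches it), so no matching can be larger.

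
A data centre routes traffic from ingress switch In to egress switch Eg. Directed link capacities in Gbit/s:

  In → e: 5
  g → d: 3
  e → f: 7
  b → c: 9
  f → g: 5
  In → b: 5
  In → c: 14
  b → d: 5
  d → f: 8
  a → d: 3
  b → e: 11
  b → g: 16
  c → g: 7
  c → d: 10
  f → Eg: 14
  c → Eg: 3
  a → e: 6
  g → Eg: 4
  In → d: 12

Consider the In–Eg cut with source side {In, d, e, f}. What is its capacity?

38

Edges leaving {In, d, e, f}: In→b (5), In→c (14), f→g (5), f→Eg (14).
Cut capacity = 5 + 14 + 5 + 14 = 38.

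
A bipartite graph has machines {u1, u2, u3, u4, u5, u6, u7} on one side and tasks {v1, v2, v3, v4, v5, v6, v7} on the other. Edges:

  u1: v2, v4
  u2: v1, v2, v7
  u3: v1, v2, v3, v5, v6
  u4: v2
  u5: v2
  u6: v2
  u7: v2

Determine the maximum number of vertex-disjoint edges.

Unit-capacity flow: source→left, listed edges, right→sink; max matching = max flow.
Augmenting path u1→v2 (+1); matched 1.
Augmenting path u2→v1 (+1); matched 2.
Augmenting path u3→v3 (+1); matched 3.
Augmenting path u4→v2→u1→v4 (+1); matched 4.
No augmenting path remains; maximum matching = 4.
König certificate: {u1, u2, u3, v2} is a vertex cover of size 4 (every listed pair touches it), so no matching can be larger.

4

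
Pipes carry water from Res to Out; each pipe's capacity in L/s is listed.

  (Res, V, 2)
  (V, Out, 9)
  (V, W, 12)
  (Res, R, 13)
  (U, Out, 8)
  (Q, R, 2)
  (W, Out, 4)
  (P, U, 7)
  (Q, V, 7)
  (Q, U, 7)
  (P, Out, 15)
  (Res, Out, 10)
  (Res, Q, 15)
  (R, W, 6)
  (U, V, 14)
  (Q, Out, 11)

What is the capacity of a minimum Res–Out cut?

31

Augment Res→Out: bottleneck 10, flow now 10.
Augment Res→Q→Out: bottleneck 11, flow now 21.
Augment Res→V→Out: bottleneck 2, flow now 23.
Augment Res→Q→U→Out: bottleneck 4, flow now 27.
Augment Res→R→W→Out: bottleneck 4, flow now 31.
No augmenting path remains; maximum flow = 31.
By max-flow min-cut, the minimum cut capacity equals the max flow.
In the residual graph, reachable from Res: {Res, R, W}.
Min-cut edges: Res→Q (15), Res→V (2), Res→Out (10), W→Out (4); capacity 15 + 2 + 10 + 4 = 31.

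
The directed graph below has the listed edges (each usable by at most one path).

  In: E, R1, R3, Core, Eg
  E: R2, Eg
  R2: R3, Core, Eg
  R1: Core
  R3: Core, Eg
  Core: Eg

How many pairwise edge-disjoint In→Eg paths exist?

Assign every edge capacity 1; by Menger, the answer equals the max flow.
Path In→Eg (+1); total 1.
Path In→E→Eg (+1); total 2.
Path In→R3→Eg (+1); total 3.
Path In→Core→Eg (+1); total 4.
No residual In→Eg path; max flow = 4.
Certifying cut of size 4: {Core→Eg, In→E, In→Eg, In→R3}.

4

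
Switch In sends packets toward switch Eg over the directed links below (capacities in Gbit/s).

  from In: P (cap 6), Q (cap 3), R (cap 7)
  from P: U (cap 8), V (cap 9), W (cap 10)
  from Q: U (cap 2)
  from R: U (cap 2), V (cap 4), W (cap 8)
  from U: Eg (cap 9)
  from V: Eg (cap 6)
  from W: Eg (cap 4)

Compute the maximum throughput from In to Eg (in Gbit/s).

Augment In→P→U→Eg: bottleneck 6, flow now 6.
Augment In→Q→U→Eg: bottleneck 2, flow now 8.
Augment In→R→U→Eg: bottleneck 1, flow now 9.
Augment In→R→V→Eg: bottleneck 4, flow now 13.
Augment In→R→W→Eg: bottleneck 2, flow now 15.
No augmenting path remains; maximum flow = 15.
In the residual graph, reachable from In: {In, Q}.
Min-cut edges: In→P (6), In→R (7), Q→U (2); capacity 6 + 7 + 2 = 15.
This cut is saturated, so no flow can exceed 15.

15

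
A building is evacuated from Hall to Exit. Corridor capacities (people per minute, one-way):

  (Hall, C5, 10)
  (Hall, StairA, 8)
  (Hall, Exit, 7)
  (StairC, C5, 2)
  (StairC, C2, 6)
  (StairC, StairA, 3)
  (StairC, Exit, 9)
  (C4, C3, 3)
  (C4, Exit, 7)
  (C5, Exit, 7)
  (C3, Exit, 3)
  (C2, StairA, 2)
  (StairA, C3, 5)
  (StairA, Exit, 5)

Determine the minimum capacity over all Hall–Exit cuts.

Augment Hall→Exit: bottleneck 7, flow now 7.
Augment Hall→C5→Exit: bottleneck 7, flow now 14.
Augment Hall→StairA→Exit: bottleneck 5, flow now 19.
Augment Hall→StairA→C3→Exit: bottleneck 3, flow now 22.
No augmenting path remains; maximum flow = 22.
By max-flow min-cut, the minimum cut capacity equals the max flow.
In the residual graph, reachable from Hall: {Hall, C5}.
Min-cut edges: Hall→StairA (8), Hall→Exit (7), C5→Exit (7); capacity 8 + 7 + 7 = 22.

22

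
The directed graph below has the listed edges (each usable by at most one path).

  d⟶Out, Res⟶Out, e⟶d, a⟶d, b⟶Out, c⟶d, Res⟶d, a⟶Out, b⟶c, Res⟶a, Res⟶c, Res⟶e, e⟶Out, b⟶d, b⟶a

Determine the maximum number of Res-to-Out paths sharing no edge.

Assign every edge capacity 1; by Menger, the answer equals the max flow.
Path Res→Out (+1); total 1.
Path Res→a→Out (+1); total 2.
Path Res→d→Out (+1); total 3.
Path Res→e→Out (+1); total 4.
No residual Res→Out path; max flow = 4.
Certifying cut of size 4: {Res→Out, Res→a, Res→e, d→Out}.

4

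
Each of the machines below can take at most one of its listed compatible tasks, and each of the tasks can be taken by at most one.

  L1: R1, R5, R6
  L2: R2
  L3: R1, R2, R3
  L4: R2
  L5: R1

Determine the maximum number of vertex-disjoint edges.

Unit-capacity flow: source→left, listed edges, right→sink; max matching = max flow.
Augmenting path L1→R1 (+1); matched 1.
Augmenting path L2→R2 (+1); matched 2.
Augmenting path L3→R3 (+1); matched 3.
Augmenting path L5→R1→L1→R5 (+1); matched 4.
No augmenting path remains; maximum matching = 4.
König certificate: {L1, L3, L5, R2} is a vertex cover of size 4 (every listed pair touches it), so no matching can be larger.

4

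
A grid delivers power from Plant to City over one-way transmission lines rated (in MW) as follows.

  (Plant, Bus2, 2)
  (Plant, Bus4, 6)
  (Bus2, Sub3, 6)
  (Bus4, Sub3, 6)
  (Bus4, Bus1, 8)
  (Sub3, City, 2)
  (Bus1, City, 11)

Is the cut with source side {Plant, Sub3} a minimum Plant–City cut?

No — its capacity is 10, but the minimum cut has capacity 8.

Given cut capacity: 2 + 6 + 2 = 10.
Augment Plant→Bus2→Sub3→City: bottleneck 2, flow now 2.
Augment Plant→Bus4→Bus1→City: bottleneck 6, flow now 8.
No augmenting path remains; maximum flow = 8.
In the residual graph, reachable from Plant: {Plant}.
Min-cut edges: Plant→Bus2 (2), Plant→Bus4 (6); capacity 2 + 6 = 8.
Cut capacity 10 exceeds the max flow 8, so it is not minimum.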